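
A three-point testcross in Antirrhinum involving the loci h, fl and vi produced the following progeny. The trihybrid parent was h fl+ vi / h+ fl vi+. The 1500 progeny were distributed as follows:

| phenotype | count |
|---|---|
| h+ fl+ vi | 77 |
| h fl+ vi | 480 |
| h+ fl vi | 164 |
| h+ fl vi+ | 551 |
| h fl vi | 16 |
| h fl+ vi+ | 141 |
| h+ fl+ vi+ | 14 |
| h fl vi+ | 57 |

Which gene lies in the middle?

fl

The two rarest classes, h fl vi and h+ fl+ vi+, are the double crossovers. Comparing them with the parentals, only the fl allele has switched, so fl is the middle locus and the order is h – fl – vi.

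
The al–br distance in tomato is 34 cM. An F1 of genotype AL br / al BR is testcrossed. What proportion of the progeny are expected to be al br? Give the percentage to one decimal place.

A map distance of 34 cM corresponds to a recombination frequency of 0.340.
The F1 is AL br / al BR, so al br is a recombinant gamete class with expected frequency r/2 = 0.340/2 = 0.1700.
That is 0.1700 = 17.0% of the progeny.

17.0%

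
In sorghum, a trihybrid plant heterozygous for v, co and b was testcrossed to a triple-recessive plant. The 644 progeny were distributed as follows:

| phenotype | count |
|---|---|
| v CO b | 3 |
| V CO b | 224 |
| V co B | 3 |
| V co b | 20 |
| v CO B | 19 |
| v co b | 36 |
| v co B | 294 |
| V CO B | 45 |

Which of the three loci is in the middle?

The two most frequent reciprocal classes, V CO b and v co B, are the parental types, so the F1 was V CO b / v co B.
The two rarest classes, v CO b and V co B, are the double crossovers. Comparing them with the parentals, only the v allele has switched, so v is the middle locus and the order is co – v – b.

v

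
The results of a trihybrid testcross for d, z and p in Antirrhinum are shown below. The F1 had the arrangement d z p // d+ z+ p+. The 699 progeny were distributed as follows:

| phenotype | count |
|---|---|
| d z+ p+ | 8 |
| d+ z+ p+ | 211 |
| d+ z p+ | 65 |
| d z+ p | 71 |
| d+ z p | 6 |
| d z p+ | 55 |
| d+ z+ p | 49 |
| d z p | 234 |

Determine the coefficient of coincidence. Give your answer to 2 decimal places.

0.55

The two rarest classes, d+ z p and d z+ p+, are the double crossovers. Comparing them with the parentals, only the d allele has switched, so d is the middle locus and the order is z – d – p.
z–d: (136 + 14)/699 = 0.2146; d–p: (104 + 14)/699 = 0.1688.
Expected DCO frequency = 0.2146 × 0.1688 ≈ 0.03622; observed = 14/699 ≈ 0.02003.
Coefficient of coincidence = 0.02003/0.03622 ≈ 0.55.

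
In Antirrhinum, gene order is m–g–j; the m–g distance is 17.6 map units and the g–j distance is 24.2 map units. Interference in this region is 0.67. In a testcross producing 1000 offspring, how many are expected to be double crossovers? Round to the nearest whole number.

14

Map distances give recombination frequencies of 0.176 and 0.242 for the two intervals.
With interference 0.67 (so coincidence = 0.33), expected double-crossover frequency = 0.176 × 0.242 × 0.33 = 0.01406.
Expected number = 0.01406 × 1000 = 14.06 ≈ 14.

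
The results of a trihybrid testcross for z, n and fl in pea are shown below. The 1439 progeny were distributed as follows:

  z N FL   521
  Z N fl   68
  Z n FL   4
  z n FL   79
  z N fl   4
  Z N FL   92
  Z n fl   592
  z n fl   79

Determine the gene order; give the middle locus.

fl

The two most frequent reciprocal classes, Z n fl and z N FL, are the parental types, so the F1 was Z n fl / z N FL.
The two rarest classes, Z n FL and z N fl, are the double crossovers. Comparing them with the parentals, only the fl allele has switched, so fl is the middle locus and the order is n – fl – z.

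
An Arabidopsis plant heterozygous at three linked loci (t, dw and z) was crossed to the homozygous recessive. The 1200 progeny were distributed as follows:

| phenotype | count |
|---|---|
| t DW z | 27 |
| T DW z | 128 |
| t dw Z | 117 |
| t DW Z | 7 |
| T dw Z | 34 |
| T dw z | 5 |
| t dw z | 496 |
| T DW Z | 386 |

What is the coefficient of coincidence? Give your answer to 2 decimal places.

0.77

The two most frequent reciprocal classes, t dw z and T DW Z, are the parental types, so the F1 was t dw z / T DW Z.
The two rarest classes, T dw z and t DW Z, are the double crossovers. Comparing them with the parentals, only the t allele has switched, so t is the middle locus and the order is z – t – dw.
z–t: (245 + 12)/1200 = 0.2142; t–dw: (61 + 12)/1200 = 0.0608.
Expected DCO frequency = 0.2142 × 0.0608 ≈ 0.01302; observed = 12/1200 ≈ 0.01000.
Coefficient of coincidence = 0.01000/0.01302 ≈ 0.77.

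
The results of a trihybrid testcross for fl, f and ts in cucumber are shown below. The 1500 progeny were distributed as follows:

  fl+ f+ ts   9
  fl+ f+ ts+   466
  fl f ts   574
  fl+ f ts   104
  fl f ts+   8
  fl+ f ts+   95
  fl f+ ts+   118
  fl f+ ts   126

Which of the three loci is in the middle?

The two most frequent reciprocal classes, fl+ f+ ts+ and fl f ts, are the parental types, so the F1 was fl+ f+ ts+ / fl f ts.
The two rarest classes, fl+ f+ ts and fl f ts+, are the double crossovers. Comparing them with the parentals, only the ts allele has switched, so ts is the middle locus and the order is fl – ts – f.

ts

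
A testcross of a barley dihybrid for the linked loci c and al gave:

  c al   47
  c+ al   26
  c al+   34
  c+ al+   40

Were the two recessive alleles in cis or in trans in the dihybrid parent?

The two most frequent classes are c+ al+ (40) and c al (47); these are the parental (non-recombinant) types.
So the F1 carried c+ al+ on one chromosome and c al on the other — the recessive alleles are on the same chromosome (cis / coupling).

cis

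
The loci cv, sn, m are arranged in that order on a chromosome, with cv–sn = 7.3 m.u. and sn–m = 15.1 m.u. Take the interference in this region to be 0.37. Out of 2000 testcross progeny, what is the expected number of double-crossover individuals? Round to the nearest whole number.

14

Map distances give recombination frequencies of 0.073 and 0.151 for the two intervals.
With interference 0.37 (so coincidence = 0.63), expected double-crossover frequency = 0.073 × 0.151 × 0.63 = 0.00694.
Expected number = 0.00694 × 2000 = 13.89 ≈ 14.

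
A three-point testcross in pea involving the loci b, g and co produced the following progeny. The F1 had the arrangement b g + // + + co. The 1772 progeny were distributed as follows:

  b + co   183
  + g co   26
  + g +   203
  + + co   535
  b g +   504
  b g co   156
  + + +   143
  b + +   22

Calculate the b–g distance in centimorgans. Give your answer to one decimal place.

The two rarest classes, b + + and + g co, are the double crossovers. Comparing them with the parentals, only the g allele has switched, so g is the middle locus and the order is b – g – co.
Crossovers in the b–g interval produce the single-crossover classes + g + and b + co (203 + 183 = 386) plus the double crossovers (48).
RF(b–g) = (386 + 48) / 1772 = 434/1772 = 0.2449 → 24.5 centimorgans.

24.5 centimorgans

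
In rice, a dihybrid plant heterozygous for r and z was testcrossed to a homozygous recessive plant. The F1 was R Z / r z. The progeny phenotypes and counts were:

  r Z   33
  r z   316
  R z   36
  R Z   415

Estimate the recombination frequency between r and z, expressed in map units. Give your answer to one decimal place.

The recombinant classes are R z and r Z: 36 + 33 = 69.
Recombination frequency = 69/800 = 0.0862 ≈ 8.6%, i.e. 8.6 map units.

8.6 map units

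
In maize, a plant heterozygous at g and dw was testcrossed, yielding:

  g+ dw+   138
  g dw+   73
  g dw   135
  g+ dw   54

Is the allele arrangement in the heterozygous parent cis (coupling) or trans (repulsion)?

The two most frequent classes are g+ dw+ (138) and g dw (135); these are the parental (non-recombinant) types.
So the F1 carried g+ dw+ on one chromosome and g dw on the other — the recessive alleles are on the same chromosome (cis / coupling).

cis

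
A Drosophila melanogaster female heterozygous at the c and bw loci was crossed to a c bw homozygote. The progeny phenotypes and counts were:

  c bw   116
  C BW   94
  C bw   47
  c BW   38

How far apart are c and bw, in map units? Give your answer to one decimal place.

The two most frequent classes, C BW (94) and c bw (116), are the parental types, so the F1 was C BW / c bw.
The recombinant classes are C bw and c BW: 47 + 38 = 85.
Recombination frequency = 85/295 = 0.2881 ≈ 28.8%, i.e. 28.8 map units.

28.8 map units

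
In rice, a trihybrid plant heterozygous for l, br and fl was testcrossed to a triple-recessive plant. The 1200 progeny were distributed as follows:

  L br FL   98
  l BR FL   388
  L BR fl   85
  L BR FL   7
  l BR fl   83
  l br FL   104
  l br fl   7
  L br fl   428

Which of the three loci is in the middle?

The two most frequent reciprocal classes, L br fl and l BR FL, are the parental types, so the F1 was L br fl / l BR FL.
The two rarest classes, l br fl and L BR FL, are the double crossovers. Comparing them with the parentals, only the l allele has switched, so l is the middle locus and the order is fl – l – br.

l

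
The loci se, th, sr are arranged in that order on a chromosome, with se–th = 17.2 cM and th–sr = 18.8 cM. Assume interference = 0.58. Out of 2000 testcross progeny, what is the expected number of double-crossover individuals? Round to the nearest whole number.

27

Map distances give recombination frequencies of 0.172 and 0.188 for the two intervals.
With interference 0.58 (so coincidence = 0.42), expected double-crossover frequency = 0.172 × 0.188 × 0.42 = 0.01358.
Expected number = 0.01358 × 2000 = 27.16 ≈ 27.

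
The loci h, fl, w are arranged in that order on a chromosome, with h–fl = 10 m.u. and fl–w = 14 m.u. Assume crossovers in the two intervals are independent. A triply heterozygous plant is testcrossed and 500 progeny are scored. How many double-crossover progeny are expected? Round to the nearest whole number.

Map distances give recombination frequencies of 0.100 and 0.140 for the two intervals.
With no interference, expected double-crossover frequency = 0.100 × 0.140 = 0.01400.
Expected number = 0.01400 × 500 = 7.00 ≈ 7.

7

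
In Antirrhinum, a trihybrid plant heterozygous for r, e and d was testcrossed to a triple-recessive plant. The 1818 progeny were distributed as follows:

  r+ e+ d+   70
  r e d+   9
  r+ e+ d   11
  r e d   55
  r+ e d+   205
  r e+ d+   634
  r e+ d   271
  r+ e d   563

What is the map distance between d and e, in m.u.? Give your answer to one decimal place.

27.3 m.u.

The two most frequent reciprocal classes, r+ e d and r e+ d+, are the parental types, so the F1 was r+ e d / r e+ d+.
The two rarest classes, r+ e+ d and r e d+, are the double crossovers. Comparing them with the parentals, only the e allele has switched, so e is the middle locus and the order is d – e – r.
Crossovers in the d–e interval produce the single-crossover classes r+ e d+ and r e+ d (205 + 271 = 476) plus the double crossovers (20).
RF(d–e) = (476 + 20) / 1818 = 496/1818 = 0.2728 → 27.3 m.u.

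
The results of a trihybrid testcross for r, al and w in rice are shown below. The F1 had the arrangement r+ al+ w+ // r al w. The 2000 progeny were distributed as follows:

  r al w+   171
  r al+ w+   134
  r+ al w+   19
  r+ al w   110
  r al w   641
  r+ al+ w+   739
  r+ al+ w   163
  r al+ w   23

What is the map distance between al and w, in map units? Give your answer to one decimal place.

18.8 map units

The two rarest classes, r+ al w+ and r al+ w, are the double crossovers. Comparing them with the parentals, only the al allele has switched, so al is the middle locus and the order is w – al – r.
Crossovers in the w–al interval produce the single-crossover classes r+ al+ w and r al w+ (163 + 171 = 334) plus the double crossovers (42).
RF(w–al) = (334 + 42) / 2000 = 376/2000 = 0.1880 → 18.8 map units.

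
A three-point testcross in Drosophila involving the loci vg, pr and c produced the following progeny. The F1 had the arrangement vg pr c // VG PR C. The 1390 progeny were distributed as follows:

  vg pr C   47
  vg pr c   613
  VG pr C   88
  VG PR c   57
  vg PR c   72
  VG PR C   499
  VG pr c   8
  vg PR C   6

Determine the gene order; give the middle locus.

vg

The two rarest classes, VG pr c and vg PR C, are the double crossovers. Comparing them with the parentals, only the vg allele has switched, so vg is the middle locus and the order is c – vg – pr.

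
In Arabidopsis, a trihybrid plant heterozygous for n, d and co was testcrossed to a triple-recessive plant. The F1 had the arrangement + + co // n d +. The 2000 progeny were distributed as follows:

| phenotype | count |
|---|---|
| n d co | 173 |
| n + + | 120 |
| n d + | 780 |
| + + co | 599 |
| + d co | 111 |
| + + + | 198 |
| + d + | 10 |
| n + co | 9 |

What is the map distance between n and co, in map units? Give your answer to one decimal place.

19.5 map units

The two rarest classes, n + co and + d +, are the double crossovers. Comparing them with the parentals, only the n allele has switched, so n is the middle locus and the order is d – n – co.
Crossovers in the n–co interval produce the single-crossover classes + + + and n d co (198 + 173 = 371) plus the double crossovers (19).
RF(n–co) = (371 + 19) / 2000 = 390/2000 = 0.1950 → 19.5 map units.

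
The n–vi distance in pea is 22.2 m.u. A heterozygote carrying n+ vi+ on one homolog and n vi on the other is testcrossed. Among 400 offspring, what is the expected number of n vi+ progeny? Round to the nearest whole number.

44

A map distance of 22.2 m.u. corresponds to a recombination frequency of 0.222.
The F1 is n+ vi+ / n vi, so n vi+ is a recombinant gamete class with expected frequency r/2 = 0.222/2 = 0.1110.
Expected number = 0.1110 × 400 = 44.40 ≈ 44.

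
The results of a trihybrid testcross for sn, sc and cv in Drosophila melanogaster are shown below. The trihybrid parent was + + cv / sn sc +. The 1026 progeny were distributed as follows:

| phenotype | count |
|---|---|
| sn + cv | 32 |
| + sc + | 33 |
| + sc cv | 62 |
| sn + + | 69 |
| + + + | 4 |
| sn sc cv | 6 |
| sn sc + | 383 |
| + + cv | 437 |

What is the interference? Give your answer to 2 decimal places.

0.03

The two rarest classes, + + + and sn sc cv, are the double crossovers. Comparing them with the parentals, only the cv allele has switched, so cv is the middle locus and the order is sc – cv – sn.
sc–cv: (131 + 10)/1026 = 0.1374; cv–sn: (65 + 10)/1026 = 0.0731.
Expected DCO frequency = 0.1374 × 0.0731 ≈ 0.01004; observed = 10/1026 ≈ 0.00975.
Coefficient of coincidence = 0.00975/0.01004 ≈ 0.97; interference = 1 − 0.97 = 0.03.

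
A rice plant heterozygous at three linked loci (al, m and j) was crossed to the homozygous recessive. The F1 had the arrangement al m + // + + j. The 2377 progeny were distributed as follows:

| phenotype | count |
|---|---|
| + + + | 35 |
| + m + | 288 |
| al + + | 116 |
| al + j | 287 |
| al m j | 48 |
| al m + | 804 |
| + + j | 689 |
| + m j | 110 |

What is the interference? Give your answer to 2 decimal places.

The two rarest classes, al m j and + + +, are the double crossovers. Comparing them with the parentals, only the j allele has switched, so j is the middle locus and the order is al – j – m.
al–j: (575 + 83)/2377 = 0.2768; j–m: (226 + 83)/2377 = 0.1300.
Expected DCO frequency = 0.2768 × 0.1300 ≈ 0.03598; observed = 83/2377 ≈ 0.03492.
Coefficient of coincidence = 0.03492/0.03598 ≈ 0.97; interference = 1 − 0.97 = 0.03.

0.03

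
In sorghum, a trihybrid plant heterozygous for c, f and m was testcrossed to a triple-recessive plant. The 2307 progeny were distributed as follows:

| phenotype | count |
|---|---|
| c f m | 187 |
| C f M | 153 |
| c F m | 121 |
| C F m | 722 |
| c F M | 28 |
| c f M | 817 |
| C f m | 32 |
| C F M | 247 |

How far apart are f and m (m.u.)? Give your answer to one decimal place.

The two most frequent reciprocal classes, c f M and C F m, are the parental types, so the F1 was c f M / C F m.
The two rarest classes, c F M and C f m, are the double crossovers. Comparing them with the parentals, only the f allele has switched, so f is the middle locus and the order is c – f – m.
Crossovers in the f–m interval produce the single-crossover classes c f m and C F M (187 + 247 = 434) plus the double crossovers (60).
RF(f–m) = (434 + 60) / 2307 = 494/2307 = 0.2141 → 21.4 m.u.

21.4 m.u.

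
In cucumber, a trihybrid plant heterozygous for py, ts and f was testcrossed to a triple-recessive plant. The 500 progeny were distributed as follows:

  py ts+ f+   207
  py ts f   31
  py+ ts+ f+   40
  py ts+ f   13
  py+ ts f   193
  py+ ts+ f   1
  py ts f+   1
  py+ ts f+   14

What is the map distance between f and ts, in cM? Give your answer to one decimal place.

5.8 cM

The two most frequent reciprocal classes, py ts+ f+ and py+ ts f, are the parental types, so the F1 was py ts+ f+ / py+ ts f.
The two rarest classes, py ts f+ and py+ ts+ f, are the double crossovers. Comparing them with the parentals, only the ts allele has switched, so ts is the middle locus and the order is py – ts – f.
Crossovers in the ts–f interval produce the single-crossover classes py ts+ f and py+ ts f+ (13 + 14 = 27) plus the double crossovers (2).
RF(ts–f) = (27 + 2) / 500 = 29/500 = 0.0580 → 5.8 cM.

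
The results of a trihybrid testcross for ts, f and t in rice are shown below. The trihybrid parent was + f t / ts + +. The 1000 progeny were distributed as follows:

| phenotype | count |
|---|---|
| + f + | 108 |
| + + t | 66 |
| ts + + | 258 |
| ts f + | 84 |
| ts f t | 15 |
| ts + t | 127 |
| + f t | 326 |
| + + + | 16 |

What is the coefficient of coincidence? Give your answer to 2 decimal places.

0.64

The two rarest classes, ts f t and + + +, are the double crossovers. Comparing them with the parentals, only the ts allele has switched, so ts is the middle locus and the order is f – ts – t.
f–ts: (150 + 31)/1000 = 0.1810; ts–t: (235 + 31)/1000 = 0.2660.
Expected DCO frequency = 0.1810 × 0.2660 ≈ 0.04815; observed = 31/1000 ≈ 0.03100.
Coefficient of coincidence = 0.03100/0.04815 ≈ 0.64.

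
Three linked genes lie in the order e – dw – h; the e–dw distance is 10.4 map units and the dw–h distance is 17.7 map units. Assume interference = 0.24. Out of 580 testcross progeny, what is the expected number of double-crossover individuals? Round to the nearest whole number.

Map distances give recombination frequencies of 0.104 and 0.177 for the two intervals.
With interference 0.24 (so coincidence = 0.76), expected double-crossover frequency = 0.104 × 0.177 × 0.76 = 0.01399.
Expected number = 0.01399 × 580 = 8.11 ≈ 8.

8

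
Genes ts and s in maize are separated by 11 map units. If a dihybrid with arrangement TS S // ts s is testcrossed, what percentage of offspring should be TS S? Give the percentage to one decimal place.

44.5%

A map distance of 11 map units corresponds to a recombination frequency of 0.110.
The F1 is TS S / ts s, so TS S is a parental gamete class with expected frequency (1 − r)/2 = 0.890/2 = 0.4450.
That is 0.4450 = 44.5% of the progeny.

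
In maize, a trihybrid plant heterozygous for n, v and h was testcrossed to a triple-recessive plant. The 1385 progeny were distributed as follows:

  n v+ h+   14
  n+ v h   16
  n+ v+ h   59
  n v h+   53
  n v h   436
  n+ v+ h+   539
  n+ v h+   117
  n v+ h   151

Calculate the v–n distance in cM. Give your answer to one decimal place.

The two most frequent reciprocal classes, n+ v+ h+ and n v h, are the parental types, so the F1 was n+ v+ h+ / n v h.
The two rarest classes, n v+ h+ and n+ v h, are the double crossovers. Comparing them with the parentals, only the n allele has switched, so n is the middle locus and the order is h – n – v.
Crossovers in the n–v interval produce the single-crossover classes n+ v h+ and n v+ h (117 + 151 = 268) plus the double crossovers (30).
RF(n–v) = (268 + 30) / 1385 = 298/1385 = 0.2152 → 21.5 cM.

21.5 cM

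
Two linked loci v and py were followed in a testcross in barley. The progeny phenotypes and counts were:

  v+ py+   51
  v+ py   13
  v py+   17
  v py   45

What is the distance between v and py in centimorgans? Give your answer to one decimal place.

23.8 centimorgans

The two most frequent classes, v+ py+ (51) and v py (45), are the parental types, so the F1 was v+ py+ / v py.
The recombinant classes are v+ py and v py+: 13 + 17 = 30.
Recombination frequency = 30/126 = 0.2381 ≈ 23.8%, i.e. 23.8 centimorgans.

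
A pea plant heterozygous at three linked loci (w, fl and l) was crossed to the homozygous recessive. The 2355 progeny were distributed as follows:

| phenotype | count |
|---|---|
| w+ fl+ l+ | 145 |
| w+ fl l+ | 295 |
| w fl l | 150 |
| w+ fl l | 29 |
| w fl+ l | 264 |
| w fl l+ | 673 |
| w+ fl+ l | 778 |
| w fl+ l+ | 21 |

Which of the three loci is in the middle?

The two most frequent reciprocal classes, w+ fl+ l and w fl l+, are the parental types, so the F1 was w+ fl+ l / w fl l+.
The two rarest classes, w+ fl l and w fl+ l+, are the double crossovers. Comparing them with the parentals, only the fl allele has switched, so fl is the middle locus and the order is l – fl – w.

fl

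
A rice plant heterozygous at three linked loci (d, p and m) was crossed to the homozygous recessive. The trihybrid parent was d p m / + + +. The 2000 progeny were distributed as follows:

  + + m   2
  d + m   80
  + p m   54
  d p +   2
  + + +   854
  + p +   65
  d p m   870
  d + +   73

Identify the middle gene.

The two rarest classes, d p + and + + m, are the double crossovers. Comparing them with the parentals, only the m allele has switched, so m is the middle locus and the order is p – m – d.

m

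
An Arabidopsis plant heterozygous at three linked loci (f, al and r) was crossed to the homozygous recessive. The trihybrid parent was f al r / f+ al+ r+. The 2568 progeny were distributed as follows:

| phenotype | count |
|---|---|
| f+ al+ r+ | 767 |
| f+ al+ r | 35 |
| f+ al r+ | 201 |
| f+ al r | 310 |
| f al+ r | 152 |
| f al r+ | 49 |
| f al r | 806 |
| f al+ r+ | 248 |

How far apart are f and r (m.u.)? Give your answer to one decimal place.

25.0 m.u.

The two rarest classes, f al r+ and f+ al+ r, are the double crossovers. Comparing them with the parentals, only the r allele has switched, so r is the middle locus and the order is al – r – f.
Crossovers in the r–f interval produce the single-crossover classes f+ al r and f al+ r+ (310 + 248 = 558) plus the double crossovers (84).
RF(r–f) = (558 + 84) / 2568 = 642/2568 = 0.2500 → 25.0 m.u.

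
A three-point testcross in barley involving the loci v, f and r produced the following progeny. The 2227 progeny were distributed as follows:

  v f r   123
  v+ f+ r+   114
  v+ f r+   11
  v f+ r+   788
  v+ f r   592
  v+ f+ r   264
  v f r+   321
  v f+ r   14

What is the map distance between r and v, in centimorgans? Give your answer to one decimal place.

The two most frequent reciprocal classes, v f+ r+ and v+ f r, are the parental types, so the F1 was v f+ r+ / v+ f r.
The two rarest classes, v f+ r and v+ f r+, are the double crossovers. Comparing them with the parentals, only the r allele has switched, so r is the middle locus and the order is v – r – f.
Crossovers in the v–r interval produce the single-crossover classes v+ f+ r+ and v f r (114 + 123 = 237) plus the double crossovers (25).
RF(v–r) = (237 + 25) / 2227 = 262/2227 = 0.1176 → 11.8 centimorgans.

11.8 centimorgans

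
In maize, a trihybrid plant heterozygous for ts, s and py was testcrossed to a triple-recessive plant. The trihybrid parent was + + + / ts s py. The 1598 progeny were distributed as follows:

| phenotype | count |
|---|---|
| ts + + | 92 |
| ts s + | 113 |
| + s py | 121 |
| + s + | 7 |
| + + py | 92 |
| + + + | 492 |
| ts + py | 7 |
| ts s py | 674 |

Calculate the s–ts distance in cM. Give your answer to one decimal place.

The two rarest classes, + s + and ts + py, are the double crossovers. Comparing them with the parentals, only the s allele has switched, so s is the middle locus and the order is ts – s – py.
Crossovers in the ts–s interval produce the single-crossover classes ts + + and + s py (92 + 121 = 213) plus the double crossovers (14).
RF(ts–s) = (213 + 14) / 1598 = 227/1598 = 0.1421 → 14.2 cM.

14.2 cM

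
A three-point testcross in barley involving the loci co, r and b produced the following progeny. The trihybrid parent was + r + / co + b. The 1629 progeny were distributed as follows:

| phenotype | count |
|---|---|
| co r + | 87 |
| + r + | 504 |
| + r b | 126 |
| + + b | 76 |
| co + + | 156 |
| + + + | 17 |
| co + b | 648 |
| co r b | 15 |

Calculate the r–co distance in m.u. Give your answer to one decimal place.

The two rarest classes, + + + and co r b, are the double crossovers. Comparing them with the parentals, only the r allele has switched, so r is the middle locus and the order is b – r – co.
Crossovers in the r–co interval produce the single-crossover classes co r + and + + b (87 + 76 = 163) plus the double crossovers (32).
RF(r–co) = (163 + 32) / 1629 = 195/1629 = 0.1197 → 12.0 m.u.

12.0 m.u.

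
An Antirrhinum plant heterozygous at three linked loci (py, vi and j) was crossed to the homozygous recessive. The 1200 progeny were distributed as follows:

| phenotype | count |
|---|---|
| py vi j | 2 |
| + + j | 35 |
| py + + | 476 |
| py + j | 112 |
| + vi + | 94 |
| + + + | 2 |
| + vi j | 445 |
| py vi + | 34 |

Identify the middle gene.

py

The two most frequent reciprocal classes, + vi j and py + +, are the parental types, so the F1 was + vi j / py + +.
The two rarest classes, py vi j and + + +, are the double crossovers. Comparing them with the parentals, only the py allele has switched, so py is the middle locus and the order is j – py – vi.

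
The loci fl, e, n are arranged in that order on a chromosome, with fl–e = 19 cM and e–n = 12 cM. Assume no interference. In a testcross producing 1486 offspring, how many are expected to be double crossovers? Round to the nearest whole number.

Map distances give recombination frequencies of 0.190 and 0.120 for the two intervals.
With no interference, expected double-crossover frequency = 0.190 × 0.120 = 0.02280.
Expected number = 0.02280 × 1486 = 33.88 ≈ 34.

34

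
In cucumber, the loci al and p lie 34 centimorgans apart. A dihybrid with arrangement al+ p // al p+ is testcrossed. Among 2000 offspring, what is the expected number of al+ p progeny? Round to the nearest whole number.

A map distance of 34 centimorgans corresponds to a recombination frequency of 0.340.
The F1 is al+ p / al p+, so al+ p is a parental gamete class with expected frequency (1 − r)/2 = 0.660/2 = 0.3300.
Expected number = 0.3300 × 2000 = 660.00 ≈ 660.

660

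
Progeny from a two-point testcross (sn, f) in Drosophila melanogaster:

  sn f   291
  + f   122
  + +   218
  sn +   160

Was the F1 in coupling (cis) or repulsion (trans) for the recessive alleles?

cis

The two most frequent classes are + + (218) and sn f (291); these are the parental (non-recombinant) types.
So the F1 carried + + on one chromosome and sn f on the other — the recessive alleles are on the same chromosome (cis / coupling).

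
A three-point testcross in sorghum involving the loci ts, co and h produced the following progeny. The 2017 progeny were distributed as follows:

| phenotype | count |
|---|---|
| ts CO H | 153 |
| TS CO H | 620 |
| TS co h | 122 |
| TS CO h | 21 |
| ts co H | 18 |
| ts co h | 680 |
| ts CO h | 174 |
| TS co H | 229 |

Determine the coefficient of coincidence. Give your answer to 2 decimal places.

0.57

The two most frequent reciprocal classes, TS CO H and ts co h, are the parental types, so the F1 was TS CO H / ts co h.
The two rarest classes, TS CO h and ts co H, are the double crossovers. Comparing them with the parentals, only the h allele has switched, so h is the middle locus and the order is co – h – ts.
co–h: (403 + 39)/2017 = 0.2191; h–ts: (275 + 39)/2017 = 0.1557.
Expected DCO frequency = 0.2191 × 0.1557 ≈ 0.03411; observed = 39/2017 ≈ 0.01934.
Coefficient of coincidence = 0.01934/0.03411 ≈ 0.57.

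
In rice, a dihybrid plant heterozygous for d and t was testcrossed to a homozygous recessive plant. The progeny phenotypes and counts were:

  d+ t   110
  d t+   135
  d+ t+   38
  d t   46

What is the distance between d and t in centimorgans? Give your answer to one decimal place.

The two most frequent classes, d+ t (110) and d t+ (135), are the parental types, so the F1 was d+ t / d t+.
The recombinant classes are d+ t+ and d t: 38 + 46 = 84.
Recombination frequency = 84/329 = 0.2553 ≈ 25.5%, i.e. 25.5 centimorgans.

25.5 centimorgans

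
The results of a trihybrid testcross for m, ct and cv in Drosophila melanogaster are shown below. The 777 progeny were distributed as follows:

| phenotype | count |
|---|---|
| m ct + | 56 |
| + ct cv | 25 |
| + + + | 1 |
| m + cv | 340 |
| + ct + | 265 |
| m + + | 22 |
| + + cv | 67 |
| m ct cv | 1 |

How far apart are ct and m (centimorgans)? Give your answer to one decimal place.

16.1 centimorgans

The two most frequent reciprocal classes, m + cv and + ct +, are the parental types, so the F1 was m + cv / + ct +.
The two rarest classes, m ct cv and + + +, are the double crossovers. Comparing them with the parentals, only the ct allele has switched, so ct is the middle locus and the order is m – ct – cv.
Crossovers in the m–ct interval produce the single-crossover classes + + cv and m ct + (67 + 56 = 123) plus the double crossovers (2).
RF(m–ct) = (123 + 2) / 777 = 125/777 = 0.1609 → 16.1 centimorgans.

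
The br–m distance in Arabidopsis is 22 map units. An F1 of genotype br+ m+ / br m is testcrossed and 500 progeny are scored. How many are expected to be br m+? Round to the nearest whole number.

A map distance of 22 map units corresponds to a recombination frequency of 0.220.
The F1 is br+ m+ / br m, so br m+ is a recombinant gamete class with expected frequency r/2 = 0.220/2 = 0.1100.
Expected number = 0.1100 × 500 = 55.00 ≈ 55.

55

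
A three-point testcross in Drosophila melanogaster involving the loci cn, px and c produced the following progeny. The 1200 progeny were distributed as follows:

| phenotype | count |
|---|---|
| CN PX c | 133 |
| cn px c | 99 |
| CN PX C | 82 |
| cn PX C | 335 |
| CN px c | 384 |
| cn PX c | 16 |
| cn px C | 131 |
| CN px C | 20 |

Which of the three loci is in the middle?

c

The two most frequent reciprocal classes, CN px c and cn PX C, are the parental types, so the F1 was CN px c / cn PX C.
The two rarest classes, CN px C and cn PX c, are the double crossovers. Comparing them with the parentals, only the c allele has switched, so c is the middle locus and the order is px – c – cn.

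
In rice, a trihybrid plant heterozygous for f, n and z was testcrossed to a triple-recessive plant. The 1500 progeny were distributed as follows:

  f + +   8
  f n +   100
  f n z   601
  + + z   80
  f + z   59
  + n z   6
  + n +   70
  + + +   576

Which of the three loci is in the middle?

The two most frequent reciprocal classes, + + + and f n z, are the parental types, so the F1 was + + + / f n z.
The two rarest classes, f + + and + n z, are the double crossovers. Comparing them with the parentals, only the f allele has switched, so f is the middle locus and the order is z – f – n.

f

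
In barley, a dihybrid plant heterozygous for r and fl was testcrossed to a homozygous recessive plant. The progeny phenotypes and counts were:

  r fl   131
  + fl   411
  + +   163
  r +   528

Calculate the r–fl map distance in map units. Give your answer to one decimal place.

23.8 map units

The two most frequent classes, + fl (411) and r + (528), are the parental types, so the F1 was + fl / r +.
The recombinant classes are + + and r fl: 163 + 131 = 294.
Recombination frequency = 294/1233 = 0.2384 ≈ 23.8%, i.e. 23.8 map units.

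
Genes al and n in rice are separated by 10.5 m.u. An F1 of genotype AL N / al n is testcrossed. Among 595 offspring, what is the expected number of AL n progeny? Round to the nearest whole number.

A map distance of 10.5 m.u. corresponds to a recombination frequency of 0.105.
The F1 is AL N / al n, so AL n is a recombinant gamete class with expected frequency r/2 = 0.105/2 = 0.0525.
Expected number = 0.0525 × 595 = 31.24 ≈ 31.

31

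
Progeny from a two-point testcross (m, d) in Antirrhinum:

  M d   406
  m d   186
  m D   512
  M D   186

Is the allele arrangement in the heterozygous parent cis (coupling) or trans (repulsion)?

trans

The two most frequent classes are M d (406) and m D (512); these are the parental (non-recombinant) types.
So the F1 carried M d on one chromosome and m D on the other — the recessive alleles are on opposite chromosomes (trans / repulsion).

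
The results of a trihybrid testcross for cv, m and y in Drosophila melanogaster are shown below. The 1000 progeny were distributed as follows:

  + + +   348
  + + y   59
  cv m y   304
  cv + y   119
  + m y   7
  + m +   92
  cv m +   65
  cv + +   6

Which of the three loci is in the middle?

The two most frequent reciprocal classes, cv m y and + + +, are the parental types, so the F1 was cv m y / + + +.
The two rarest classes, + m y and cv + +, are the double crossovers. Comparing them with the parentals, only the cv allele has switched, so cv is the middle locus and the order is m – cv – y.

cv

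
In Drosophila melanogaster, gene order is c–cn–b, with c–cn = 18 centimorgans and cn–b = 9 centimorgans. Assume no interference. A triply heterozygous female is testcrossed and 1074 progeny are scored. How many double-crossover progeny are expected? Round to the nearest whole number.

17

Map distances give recombination frequencies of 0.180 and 0.090 for the two intervals.
With no interference, expected double-crossover frequency = 0.180 × 0.090 = 0.01620.
Expected number = 0.01620 × 1074 = 17.40 ≈ 17.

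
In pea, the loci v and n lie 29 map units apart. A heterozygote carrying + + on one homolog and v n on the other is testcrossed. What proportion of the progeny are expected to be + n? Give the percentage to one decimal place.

14.5%

A map distance of 29 map units corresponds to a recombination frequency of 0.290.
The F1 is + + / v n, so + n is a recombinant gamete class with expected frequency r/2 = 0.290/2 = 0.1450.
That is 0.1450 = 14.5% of the progeny.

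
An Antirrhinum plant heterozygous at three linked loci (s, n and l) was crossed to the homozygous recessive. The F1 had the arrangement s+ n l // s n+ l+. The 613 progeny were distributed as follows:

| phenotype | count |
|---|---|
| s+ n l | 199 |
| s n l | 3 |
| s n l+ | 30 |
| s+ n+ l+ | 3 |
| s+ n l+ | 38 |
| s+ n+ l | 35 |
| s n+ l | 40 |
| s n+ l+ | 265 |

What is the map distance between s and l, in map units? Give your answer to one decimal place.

13.7 map units

The two rarest classes, s n l and s+ n+ l+, are the double crossovers. Comparing them with the parentals, only the s allele has switched, so s is the middle locus and the order is n – s – l.
Crossovers in the s–l interval produce the single-crossover classes s+ n l+ and s n+ l (38 + 40 = 78) plus the double crossovers (6).
RF(s–l) = (78 + 6) / 613 = 84/613 = 0.1370 → 13.7 map units.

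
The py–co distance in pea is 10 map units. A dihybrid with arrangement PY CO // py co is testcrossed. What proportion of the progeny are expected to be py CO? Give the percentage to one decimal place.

5.0%

A map distance of 10 map units corresponds to a recombination frequency of 0.100.
The F1 is PY CO / py co, so py CO is a recombinant gamete class with expected frequency r/2 = 0.100/2 = 0.0500.
That is 0.0500 = 5.0% of the progeny.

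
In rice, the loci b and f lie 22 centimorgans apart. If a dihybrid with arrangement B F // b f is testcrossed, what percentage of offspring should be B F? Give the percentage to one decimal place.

39.0%

A map distance of 22 centimorgans corresponds to a recombination frequency of 0.220.
The F1 is B F / b f, so B F is a parental gamete class with expected frequency (1 − r)/2 = 0.780/2 = 0.3900.
That is 0.3900 = 39.0% of the progeny.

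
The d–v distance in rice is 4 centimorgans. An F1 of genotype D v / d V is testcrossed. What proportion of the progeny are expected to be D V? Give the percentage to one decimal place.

2.0%

A map distance of 4 centimorgans corresponds to a recombination frequency of 0.040.
The F1 is D v / d V, so D V is a recombinant gamete class with expected frequency r/2 = 0.040/2 = 0.0200.
That is 0.0200 = 2.0% of the progeny.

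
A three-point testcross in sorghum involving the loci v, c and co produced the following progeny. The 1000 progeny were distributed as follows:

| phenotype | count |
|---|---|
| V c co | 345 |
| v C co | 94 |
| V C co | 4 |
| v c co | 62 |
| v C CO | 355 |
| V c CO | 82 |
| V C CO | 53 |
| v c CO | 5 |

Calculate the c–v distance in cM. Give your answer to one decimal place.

The two most frequent reciprocal classes, v C CO and V c co, are the parental types, so the F1 was v C CO / V c co.
The two rarest classes, v c CO and V C co, are the double crossovers. Comparing them with the parentals, only the c allele has switched, so c is the middle locus and the order is co – c – v.
Crossovers in the c–v interval produce the single-crossover classes V C CO and v c co (53 + 62 = 115) plus the double crossovers (9).
RF(c–v) = (115 + 9) / 1000 = 124/1000 = 0.1240 → 12.4 cM.

12.4 cM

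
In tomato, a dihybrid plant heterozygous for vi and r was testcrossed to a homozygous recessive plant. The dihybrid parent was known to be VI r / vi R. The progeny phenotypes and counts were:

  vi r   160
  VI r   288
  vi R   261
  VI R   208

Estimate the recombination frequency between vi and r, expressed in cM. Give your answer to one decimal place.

The recombinant classes are VI R and vi r: 208 + 160 = 368.
Recombination frequency = 368/917 = 0.4013 ≈ 40.1%, i.e. 40.1 cM.

40.1 cM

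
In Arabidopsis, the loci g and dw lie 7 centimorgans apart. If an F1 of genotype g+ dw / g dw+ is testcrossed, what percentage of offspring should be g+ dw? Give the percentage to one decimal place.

A map distance of 7 centimorgans corresponds to a recombination frequency of 0.070.
The F1 is g+ dw / g dw+, so g+ dw is a parental gamete class with expected frequency (1 − r)/2 = 0.930/2 = 0.4650.
That is 0.4650 = 46.5% of the progeny.

46.5%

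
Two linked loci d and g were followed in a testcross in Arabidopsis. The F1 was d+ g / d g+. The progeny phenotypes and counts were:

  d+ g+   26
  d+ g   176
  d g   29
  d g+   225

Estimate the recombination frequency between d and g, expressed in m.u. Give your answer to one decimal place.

The recombinant classes are d+ g+ and d g: 26 + 29 = 55.
Recombination frequency = 55/456 = 0.1206 ≈ 12.1%, i.e. 12.1 m.u.

12.1 m.u.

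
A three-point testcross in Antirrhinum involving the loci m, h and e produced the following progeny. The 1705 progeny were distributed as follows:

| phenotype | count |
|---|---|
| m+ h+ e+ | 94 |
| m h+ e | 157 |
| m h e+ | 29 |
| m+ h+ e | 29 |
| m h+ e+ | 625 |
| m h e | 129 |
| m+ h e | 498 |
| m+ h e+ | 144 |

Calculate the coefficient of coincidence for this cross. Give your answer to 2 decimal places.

The two most frequent reciprocal classes, m+ h e and m h+ e+, are the parental types, so the F1 was m+ h e / m h+ e+.
The two rarest classes, m+ h+ e and m h e+, are the double crossovers. Comparing them with the parentals, only the h allele has switched, so h is the middle locus and the order is m – h – e.
m–h: (223 + 58)/1705 = 0.1648; h–e: (301 + 58)/1705 = 0.2106.
Expected DCO frequency = 0.1648 × 0.2106 ≈ 0.03471; observed = 58/1705 ≈ 0.03402.
Coefficient of coincidence = 0.03402/0.03471 ≈ 0.98.

0.98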